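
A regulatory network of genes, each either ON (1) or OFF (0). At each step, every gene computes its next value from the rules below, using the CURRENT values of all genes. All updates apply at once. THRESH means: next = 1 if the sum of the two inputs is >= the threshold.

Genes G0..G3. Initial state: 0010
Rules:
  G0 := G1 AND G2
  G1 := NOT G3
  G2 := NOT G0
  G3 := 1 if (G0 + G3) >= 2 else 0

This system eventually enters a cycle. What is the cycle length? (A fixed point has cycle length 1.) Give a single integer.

Answer: 4

Derivation:
Step 0: 0010
Step 1: G0=G1&G2=0&1=0 G1=NOT G3=NOT 0=1 G2=NOT G0=NOT 0=1 G3=(0+0>=2)=0 -> 0110
Step 2: G0=G1&G2=1&1=1 G1=NOT G3=NOT 0=1 G2=NOT G0=NOT 0=1 G3=(0+0>=2)=0 -> 1110
Step 3: G0=G1&G2=1&1=1 G1=NOT G3=NOT 0=1 G2=NOT G0=NOT 1=0 G3=(1+0>=2)=0 -> 1100
Step 4: G0=G1&G2=1&0=0 G1=NOT G3=NOT 0=1 G2=NOT G0=NOT 1=0 G3=(1+0>=2)=0 -> 0100
Step 5: G0=G1&G2=1&0=0 G1=NOT G3=NOT 0=1 G2=NOT G0=NOT 0=1 G3=(0+0>=2)=0 -> 0110
State from step 5 equals state from step 1 -> cycle length 4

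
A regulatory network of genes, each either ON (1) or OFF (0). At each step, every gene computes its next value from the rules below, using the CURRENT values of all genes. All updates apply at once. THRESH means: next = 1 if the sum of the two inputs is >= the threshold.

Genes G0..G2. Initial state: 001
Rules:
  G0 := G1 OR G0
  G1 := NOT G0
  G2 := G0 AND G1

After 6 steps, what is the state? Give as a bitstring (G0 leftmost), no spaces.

Step 1: G0=G1|G0=0|0=0 G1=NOT G0=NOT 0=1 G2=G0&G1=0&0=0 -> 010
Step 2: G0=G1|G0=1|0=1 G1=NOT G0=NOT 0=1 G2=G0&G1=0&1=0 -> 110
Step 3: G0=G1|G0=1|1=1 G1=NOT G0=NOT 1=0 G2=G0&G1=1&1=1 -> 101
Step 4: G0=G1|G0=0|1=1 G1=NOT G0=NOT 1=0 G2=G0&G1=1&0=0 -> 100
Step 5: G0=G1|G0=0|1=1 G1=NOT G0=NOT 1=0 G2=G0&G1=1&0=0 -> 100
Step 6: G0=G1|G0=0|1=1 G1=NOT G0=NOT 1=0 G2=G0&G1=1&0=0 -> 100

100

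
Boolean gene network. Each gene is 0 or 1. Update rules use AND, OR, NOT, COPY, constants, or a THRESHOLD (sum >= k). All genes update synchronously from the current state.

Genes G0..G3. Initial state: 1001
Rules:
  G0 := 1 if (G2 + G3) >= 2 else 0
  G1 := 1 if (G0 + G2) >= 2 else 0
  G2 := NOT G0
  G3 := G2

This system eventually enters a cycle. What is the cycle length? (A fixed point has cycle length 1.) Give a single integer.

Step 0: 1001
Step 1: G0=(0+1>=2)=0 G1=(1+0>=2)=0 G2=NOT G0=NOT 1=0 G3=G2=0 -> 0000
Step 2: G0=(0+0>=2)=0 G1=(0+0>=2)=0 G2=NOT G0=NOT 0=1 G3=G2=0 -> 0010
Step 3: G0=(1+0>=2)=0 G1=(0+1>=2)=0 G2=NOT G0=NOT 0=1 G3=G2=1 -> 0011
Step 4: G0=(1+1>=2)=1 G1=(0+1>=2)=0 G2=NOT G0=NOT 0=1 G3=G2=1 -> 1011
Step 5: G0=(1+1>=2)=1 G1=(1+1>=2)=1 G2=NOT G0=NOT 1=0 G3=G2=1 -> 1101
Step 6: G0=(0+1>=2)=0 G1=(1+0>=2)=0 G2=NOT G0=NOT 1=0 G3=G2=0 -> 0000
State from step 6 equals state from step 1 -> cycle length 5

Answer: 5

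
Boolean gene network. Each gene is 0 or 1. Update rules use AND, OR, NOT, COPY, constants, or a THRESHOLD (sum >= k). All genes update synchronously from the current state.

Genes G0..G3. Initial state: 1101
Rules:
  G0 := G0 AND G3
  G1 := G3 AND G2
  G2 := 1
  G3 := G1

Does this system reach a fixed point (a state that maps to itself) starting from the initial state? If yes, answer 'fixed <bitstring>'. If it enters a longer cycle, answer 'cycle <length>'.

Step 0: 1101
Step 1: G0=G0&G3=1&1=1 G1=G3&G2=1&0=0 G2=1(const) G3=G1=1 -> 1011
Step 2: G0=G0&G3=1&1=1 G1=G3&G2=1&1=1 G2=1(const) G3=G1=0 -> 1110
Step 3: G0=G0&G3=1&0=0 G1=G3&G2=0&1=0 G2=1(const) G3=G1=1 -> 0011
Step 4: G0=G0&G3=0&1=0 G1=G3&G2=1&1=1 G2=1(const) G3=G1=0 -> 0110
Step 5: G0=G0&G3=0&0=0 G1=G3&G2=0&1=0 G2=1(const) G3=G1=1 -> 0011
Cycle of length 2 starting at step 3 -> no fixed point

Answer: cycle 2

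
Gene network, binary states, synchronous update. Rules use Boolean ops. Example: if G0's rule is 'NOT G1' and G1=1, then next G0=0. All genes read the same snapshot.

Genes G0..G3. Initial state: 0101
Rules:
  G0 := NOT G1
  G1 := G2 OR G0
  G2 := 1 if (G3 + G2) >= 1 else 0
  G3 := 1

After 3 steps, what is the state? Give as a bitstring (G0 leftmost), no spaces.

Step 1: G0=NOT G1=NOT 1=0 G1=G2|G0=0|0=0 G2=(1+0>=1)=1 G3=1(const) -> 0011
Step 2: G0=NOT G1=NOT 0=1 G1=G2|G0=1|0=1 G2=(1+1>=1)=1 G3=1(const) -> 1111
Step 3: G0=NOT G1=NOT 1=0 G1=G2|G0=1|1=1 G2=(1+1>=1)=1 G3=1(const) -> 0111

0111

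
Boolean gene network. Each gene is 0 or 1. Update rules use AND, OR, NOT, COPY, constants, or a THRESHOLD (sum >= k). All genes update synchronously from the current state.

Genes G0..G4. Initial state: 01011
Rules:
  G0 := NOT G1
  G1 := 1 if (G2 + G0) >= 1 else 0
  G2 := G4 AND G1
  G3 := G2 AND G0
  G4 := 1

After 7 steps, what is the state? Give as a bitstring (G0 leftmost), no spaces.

Step 1: G0=NOT G1=NOT 1=0 G1=(0+0>=1)=0 G2=G4&G1=1&1=1 G3=G2&G0=0&0=0 G4=1(const) -> 00101
Step 2: G0=NOT G1=NOT 0=1 G1=(1+0>=1)=1 G2=G4&G1=1&0=0 G3=G2&G0=1&0=0 G4=1(const) -> 11001
Step 3: G0=NOT G1=NOT 1=0 G1=(0+1>=1)=1 G2=G4&G1=1&1=1 G3=G2&G0=0&1=0 G4=1(const) -> 01101
Step 4: G0=NOT G1=NOT 1=0 G1=(1+0>=1)=1 G2=G4&G1=1&1=1 G3=G2&G0=1&0=0 G4=1(const) -> 01101
Step 5: G0=NOT G1=NOT 1=0 G1=(1+0>=1)=1 G2=G4&G1=1&1=1 G3=G2&G0=1&0=0 G4=1(const) -> 01101
Step 6: G0=NOT G1=NOT 1=0 G1=(1+0>=1)=1 G2=G4&G1=1&1=1 G3=G2&G0=1&0=0 G4=1(const) -> 01101
Step 7: G0=NOT G1=NOT 1=0 G1=(1+0>=1)=1 G2=G4&G1=1&1=1 G3=G2&G0=1&0=0 G4=1(const) -> 01101

01101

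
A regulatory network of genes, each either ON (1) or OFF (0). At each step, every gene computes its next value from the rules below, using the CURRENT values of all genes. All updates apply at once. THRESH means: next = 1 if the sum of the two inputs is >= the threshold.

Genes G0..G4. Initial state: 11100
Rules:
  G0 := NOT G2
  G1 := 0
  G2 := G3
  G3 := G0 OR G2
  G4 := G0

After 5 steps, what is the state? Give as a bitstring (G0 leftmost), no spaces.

Step 1: G0=NOT G2=NOT 1=0 G1=0(const) G2=G3=0 G3=G0|G2=1|1=1 G4=G0=1 -> 00011
Step 2: G0=NOT G2=NOT 0=1 G1=0(const) G2=G3=1 G3=G0|G2=0|0=0 G4=G0=0 -> 10100
Step 3: G0=NOT G2=NOT 1=0 G1=0(const) G2=G3=0 G3=G0|G2=1|1=1 G4=G0=1 -> 00011
Step 4: G0=NOT G2=NOT 0=1 G1=0(const) G2=G3=1 G3=G0|G2=0|0=0 G4=G0=0 -> 10100
Step 5: G0=NOT G2=NOT 1=0 G1=0(const) G2=G3=0 G3=G0|G2=1|1=1 G4=G0=1 -> 00011

00011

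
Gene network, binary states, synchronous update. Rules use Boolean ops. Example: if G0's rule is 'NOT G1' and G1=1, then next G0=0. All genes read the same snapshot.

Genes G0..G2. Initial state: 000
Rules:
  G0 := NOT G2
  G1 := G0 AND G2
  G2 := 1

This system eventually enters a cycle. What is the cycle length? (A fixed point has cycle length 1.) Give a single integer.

Answer: 1

Derivation:
Step 0: 000
Step 1: G0=NOT G2=NOT 0=1 G1=G0&G2=0&0=0 G2=1(const) -> 101
Step 2: G0=NOT G2=NOT 1=0 G1=G0&G2=1&1=1 G2=1(const) -> 011
Step 3: G0=NOT G2=NOT 1=0 G1=G0&G2=0&1=0 G2=1(const) -> 001
Step 4: G0=NOT G2=NOT 1=0 G1=G0&G2=0&1=0 G2=1(const) -> 001
State from step 4 equals state from step 3 -> cycle length 1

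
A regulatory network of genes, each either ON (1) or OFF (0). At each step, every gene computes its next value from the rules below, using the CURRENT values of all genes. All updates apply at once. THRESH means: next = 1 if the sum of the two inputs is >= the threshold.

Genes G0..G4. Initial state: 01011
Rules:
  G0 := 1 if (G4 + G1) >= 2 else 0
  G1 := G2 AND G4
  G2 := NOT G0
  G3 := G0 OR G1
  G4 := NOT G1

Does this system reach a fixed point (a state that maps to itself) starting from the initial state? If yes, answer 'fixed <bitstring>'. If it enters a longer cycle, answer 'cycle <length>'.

Answer: cycle 4

Derivation:
Step 0: 01011
Step 1: G0=(1+1>=2)=1 G1=G2&G4=0&1=0 G2=NOT G0=NOT 0=1 G3=G0|G1=0|1=1 G4=NOT G1=NOT 1=0 -> 10110
Step 2: G0=(0+0>=2)=0 G1=G2&G4=1&0=0 G2=NOT G0=NOT 1=0 G3=G0|G1=1|0=1 G4=NOT G1=NOT 0=1 -> 00011
Step 3: G0=(1+0>=2)=0 G1=G2&G4=0&1=0 G2=NOT G0=NOT 0=1 G3=G0|G1=0|0=0 G4=NOT G1=NOT 0=1 -> 00101
Step 4: G0=(1+0>=2)=0 G1=G2&G4=1&1=1 G2=NOT G0=NOT 0=1 G3=G0|G1=0|0=0 G4=NOT G1=NOT 0=1 -> 01101
Step 5: G0=(1+1>=2)=1 G1=G2&G4=1&1=1 G2=NOT G0=NOT 0=1 G3=G0|G1=0|1=1 G4=NOT G1=NOT 1=0 -> 11110
Step 6: G0=(0+1>=2)=0 G1=G2&G4=1&0=0 G2=NOT G0=NOT 1=0 G3=G0|G1=1|1=1 G4=NOT G1=NOT 1=0 -> 00010
Step 7: G0=(0+0>=2)=0 G1=G2&G4=0&0=0 G2=NOT G0=NOT 0=1 G3=G0|G1=0|0=0 G4=NOT G1=NOT 0=1 -> 00101
Cycle of length 4 starting at step 3 -> no fixed point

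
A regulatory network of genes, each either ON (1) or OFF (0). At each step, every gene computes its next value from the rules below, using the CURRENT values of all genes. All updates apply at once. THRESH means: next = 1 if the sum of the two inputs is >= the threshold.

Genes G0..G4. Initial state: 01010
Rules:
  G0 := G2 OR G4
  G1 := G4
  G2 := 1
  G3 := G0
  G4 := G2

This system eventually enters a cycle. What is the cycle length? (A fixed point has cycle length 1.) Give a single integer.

Step 0: 01010
Step 1: G0=G2|G4=0|0=0 G1=G4=0 G2=1(const) G3=G0=0 G4=G2=0 -> 00100
Step 2: G0=G2|G4=1|0=1 G1=G4=0 G2=1(const) G3=G0=0 G4=G2=1 -> 10101
Step 3: G0=G2|G4=1|1=1 G1=G4=1 G2=1(const) G3=G0=1 G4=G2=1 -> 11111
Step 4: G0=G2|G4=1|1=1 G1=G4=1 G2=1(const) G3=G0=1 G4=G2=1 -> 11111
State from step 4 equals state from step 3 -> cycle length 1

Answer: 1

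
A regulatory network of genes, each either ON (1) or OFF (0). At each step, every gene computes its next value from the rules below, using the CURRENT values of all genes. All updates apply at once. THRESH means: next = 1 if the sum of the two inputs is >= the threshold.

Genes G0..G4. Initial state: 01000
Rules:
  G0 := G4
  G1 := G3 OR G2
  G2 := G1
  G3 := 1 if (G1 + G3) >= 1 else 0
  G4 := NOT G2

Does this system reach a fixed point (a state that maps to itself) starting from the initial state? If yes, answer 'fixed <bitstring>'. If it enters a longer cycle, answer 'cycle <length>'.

Answer: fixed 01110

Derivation:
Step 0: 01000
Step 1: G0=G4=0 G1=G3|G2=0|0=0 G2=G1=1 G3=(1+0>=1)=1 G4=NOT G2=NOT 0=1 -> 00111
Step 2: G0=G4=1 G1=G3|G2=1|1=1 G2=G1=0 G3=(0+1>=1)=1 G4=NOT G2=NOT 1=0 -> 11010
Step 3: G0=G4=0 G1=G3|G2=1|0=1 G2=G1=1 G3=(1+1>=1)=1 G4=NOT G2=NOT 0=1 -> 01111
Step 4: G0=G4=1 G1=G3|G2=1|1=1 G2=G1=1 G3=(1+1>=1)=1 G4=NOT G2=NOT 1=0 -> 11110
Step 5: G0=G4=0 G1=G3|G2=1|1=1 G2=G1=1 G3=(1+1>=1)=1 G4=NOT G2=NOT 1=0 -> 01110
Step 6: G0=G4=0 G1=G3|G2=1|1=1 G2=G1=1 G3=(1+1>=1)=1 G4=NOT G2=NOT 1=0 -> 01110
Fixed point reached at step 5: 01110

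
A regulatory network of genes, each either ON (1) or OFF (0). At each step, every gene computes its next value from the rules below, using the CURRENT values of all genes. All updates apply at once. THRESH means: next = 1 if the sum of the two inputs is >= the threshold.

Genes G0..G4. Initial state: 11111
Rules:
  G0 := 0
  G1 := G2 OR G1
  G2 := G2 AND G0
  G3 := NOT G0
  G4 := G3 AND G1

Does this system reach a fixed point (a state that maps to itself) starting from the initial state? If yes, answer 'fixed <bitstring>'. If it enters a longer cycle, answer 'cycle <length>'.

Answer: fixed 01011

Derivation:
Step 0: 11111
Step 1: G0=0(const) G1=G2|G1=1|1=1 G2=G2&G0=1&1=1 G3=NOT G0=NOT 1=0 G4=G3&G1=1&1=1 -> 01101
Step 2: G0=0(const) G1=G2|G1=1|1=1 G2=G2&G0=1&0=0 G3=NOT G0=NOT 0=1 G4=G3&G1=0&1=0 -> 01010
Step 3: G0=0(const) G1=G2|G1=0|1=1 G2=G2&G0=0&0=0 G3=NOT G0=NOT 0=1 G4=G3&G1=1&1=1 -> 01011
Step 4: G0=0(const) G1=G2|G1=0|1=1 G2=G2&G0=0&0=0 G3=NOT G0=NOT 0=1 G4=G3&G1=1&1=1 -> 01011
Fixed point reached at step 3: 01011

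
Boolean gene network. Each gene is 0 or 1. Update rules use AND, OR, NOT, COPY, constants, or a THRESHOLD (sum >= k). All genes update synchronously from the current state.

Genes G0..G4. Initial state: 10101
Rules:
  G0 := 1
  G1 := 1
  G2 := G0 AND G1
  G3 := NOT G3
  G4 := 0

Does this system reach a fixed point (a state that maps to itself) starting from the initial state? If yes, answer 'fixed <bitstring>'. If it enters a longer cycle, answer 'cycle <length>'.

Step 0: 10101
Step 1: G0=1(const) G1=1(const) G2=G0&G1=1&0=0 G3=NOT G3=NOT 0=1 G4=0(const) -> 11010
Step 2: G0=1(const) G1=1(const) G2=G0&G1=1&1=1 G3=NOT G3=NOT 1=0 G4=0(const) -> 11100
Step 3: G0=1(const) G1=1(const) G2=G0&G1=1&1=1 G3=NOT G3=NOT 0=1 G4=0(const) -> 11110
Step 4: G0=1(const) G1=1(const) G2=G0&G1=1&1=1 G3=NOT G3=NOT 1=0 G4=0(const) -> 11100
Cycle of length 2 starting at step 2 -> no fixed point

Answer: cycle 2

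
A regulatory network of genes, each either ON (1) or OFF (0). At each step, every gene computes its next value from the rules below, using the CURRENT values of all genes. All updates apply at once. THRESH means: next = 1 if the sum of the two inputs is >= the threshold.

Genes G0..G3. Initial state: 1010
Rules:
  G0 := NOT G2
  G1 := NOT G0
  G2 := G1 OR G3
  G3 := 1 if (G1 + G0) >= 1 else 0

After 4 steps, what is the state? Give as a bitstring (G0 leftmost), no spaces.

Step 1: G0=NOT G2=NOT 1=0 G1=NOT G0=NOT 1=0 G2=G1|G3=0|0=0 G3=(0+1>=1)=1 -> 0001
Step 2: G0=NOT G2=NOT 0=1 G1=NOT G0=NOT 0=1 G2=G1|G3=0|1=1 G3=(0+0>=1)=0 -> 1110
Step 3: G0=NOT G2=NOT 1=0 G1=NOT G0=NOT 1=0 G2=G1|G3=1|0=1 G3=(1+1>=1)=1 -> 0011
Step 4: G0=NOT G2=NOT 1=0 G1=NOT G0=NOT 0=1 G2=G1|G3=0|1=1 G3=(0+0>=1)=0 -> 0110

0110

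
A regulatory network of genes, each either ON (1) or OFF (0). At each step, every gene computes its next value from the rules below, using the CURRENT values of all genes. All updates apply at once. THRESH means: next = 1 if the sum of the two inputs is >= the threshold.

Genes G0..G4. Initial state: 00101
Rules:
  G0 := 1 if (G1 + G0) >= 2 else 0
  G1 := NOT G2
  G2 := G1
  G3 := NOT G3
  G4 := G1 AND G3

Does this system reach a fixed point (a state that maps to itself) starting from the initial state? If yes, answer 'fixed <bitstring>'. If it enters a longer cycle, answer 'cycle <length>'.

Step 0: 00101
Step 1: G0=(0+0>=2)=0 G1=NOT G2=NOT 1=0 G2=G1=0 G3=NOT G3=NOT 0=1 G4=G1&G3=0&0=0 -> 00010
Step 2: G0=(0+0>=2)=0 G1=NOT G2=NOT 0=1 G2=G1=0 G3=NOT G3=NOT 1=0 G4=G1&G3=0&1=0 -> 01000
Step 3: G0=(1+0>=2)=0 G1=NOT G2=NOT 0=1 G2=G1=1 G3=NOT G3=NOT 0=1 G4=G1&G3=1&0=0 -> 01110
Step 4: G0=(1+0>=2)=0 G1=NOT G2=NOT 1=0 G2=G1=1 G3=NOT G3=NOT 1=0 G4=G1&G3=1&1=1 -> 00101
Cycle of length 4 starting at step 0 -> no fixed point

Answer: cycle 4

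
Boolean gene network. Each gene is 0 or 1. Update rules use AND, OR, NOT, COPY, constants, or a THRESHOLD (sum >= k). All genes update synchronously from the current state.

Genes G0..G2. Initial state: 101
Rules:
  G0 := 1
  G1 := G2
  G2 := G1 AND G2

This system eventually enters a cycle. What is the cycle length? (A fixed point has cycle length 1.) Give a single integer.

Step 0: 101
Step 1: G0=1(const) G1=G2=1 G2=G1&G2=0&1=0 -> 110
Step 2: G0=1(const) G1=G2=0 G2=G1&G2=1&0=0 -> 100
Step 3: G0=1(const) G1=G2=0 G2=G1&G2=0&0=0 -> 100
State from step 3 equals state from step 2 -> cycle length 1

Answer: 1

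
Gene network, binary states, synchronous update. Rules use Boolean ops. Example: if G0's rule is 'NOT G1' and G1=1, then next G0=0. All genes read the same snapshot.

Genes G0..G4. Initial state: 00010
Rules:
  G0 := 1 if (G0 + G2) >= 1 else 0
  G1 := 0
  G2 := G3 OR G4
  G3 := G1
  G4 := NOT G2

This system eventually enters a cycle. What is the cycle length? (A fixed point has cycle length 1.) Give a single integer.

Step 0: 00010
Step 1: G0=(0+0>=1)=0 G1=0(const) G2=G3|G4=1|0=1 G3=G1=0 G4=NOT G2=NOT 0=1 -> 00101
Step 2: G0=(0+1>=1)=1 G1=0(const) G2=G3|G4=0|1=1 G3=G1=0 G4=NOT G2=NOT 1=0 -> 10100
Step 3: G0=(1+1>=1)=1 G1=0(const) G2=G3|G4=0|0=0 G3=G1=0 G4=NOT G2=NOT 1=0 -> 10000
Step 4: G0=(1+0>=1)=1 G1=0(const) G2=G3|G4=0|0=0 G3=G1=0 G4=NOT G2=NOT 0=1 -> 10001
Step 5: G0=(1+0>=1)=1 G1=0(const) G2=G3|G4=0|1=1 G3=G1=0 G4=NOT G2=NOT 0=1 -> 10101
Step 6: G0=(1+1>=1)=1 G1=0(const) G2=G3|G4=0|1=1 G3=G1=0 G4=NOT G2=NOT 1=0 -> 10100
State from step 6 equals state from step 2 -> cycle length 4

Answer: 4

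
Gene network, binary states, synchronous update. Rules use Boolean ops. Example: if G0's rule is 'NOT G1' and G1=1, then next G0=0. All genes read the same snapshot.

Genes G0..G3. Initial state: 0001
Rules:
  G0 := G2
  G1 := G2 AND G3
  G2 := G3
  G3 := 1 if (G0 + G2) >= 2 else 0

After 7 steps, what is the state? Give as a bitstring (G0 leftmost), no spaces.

Step 1: G0=G2=0 G1=G2&G3=0&1=0 G2=G3=1 G3=(0+0>=2)=0 -> 0010
Step 2: G0=G2=1 G1=G2&G3=1&0=0 G2=G3=0 G3=(0+1>=2)=0 -> 1000
Step 3: G0=G2=0 G1=G2&G3=0&0=0 G2=G3=0 G3=(1+0>=2)=0 -> 0000
Step 4: G0=G2=0 G1=G2&G3=0&0=0 G2=G3=0 G3=(0+0>=2)=0 -> 0000
Step 5: G0=G2=0 G1=G2&G3=0&0=0 G2=G3=0 G3=(0+0>=2)=0 -> 0000
Step 6: G0=G2=0 G1=G2&G3=0&0=0 G2=G3=0 G3=(0+0>=2)=0 -> 0000
Step 7: G0=G2=0 G1=G2&G3=0&0=0 G2=G3=0 G3=(0+0>=2)=0 -> 0000

0000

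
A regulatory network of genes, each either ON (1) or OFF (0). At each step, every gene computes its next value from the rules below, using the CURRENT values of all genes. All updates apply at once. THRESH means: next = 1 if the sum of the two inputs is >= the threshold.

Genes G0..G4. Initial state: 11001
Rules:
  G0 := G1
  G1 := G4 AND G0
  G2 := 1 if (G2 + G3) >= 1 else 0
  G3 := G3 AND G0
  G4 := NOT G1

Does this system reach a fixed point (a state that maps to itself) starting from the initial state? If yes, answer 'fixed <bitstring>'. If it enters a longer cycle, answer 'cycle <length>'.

Step 0: 11001
Step 1: G0=G1=1 G1=G4&G0=1&1=1 G2=(0+0>=1)=0 G3=G3&G0=0&1=0 G4=NOT G1=NOT 1=0 -> 11000
Step 2: G0=G1=1 G1=G4&G0=0&1=0 G2=(0+0>=1)=0 G3=G3&G0=0&1=0 G4=NOT G1=NOT 1=0 -> 10000
Step 3: G0=G1=0 G1=G4&G0=0&1=0 G2=(0+0>=1)=0 G3=G3&G0=0&1=0 G4=NOT G1=NOT 0=1 -> 00001
Step 4: G0=G1=0 G1=G4&G0=1&0=0 G2=(0+0>=1)=0 G3=G3&G0=0&0=0 G4=NOT G1=NOT 0=1 -> 00001
Fixed point reached at step 3: 00001

Answer: fixed 00001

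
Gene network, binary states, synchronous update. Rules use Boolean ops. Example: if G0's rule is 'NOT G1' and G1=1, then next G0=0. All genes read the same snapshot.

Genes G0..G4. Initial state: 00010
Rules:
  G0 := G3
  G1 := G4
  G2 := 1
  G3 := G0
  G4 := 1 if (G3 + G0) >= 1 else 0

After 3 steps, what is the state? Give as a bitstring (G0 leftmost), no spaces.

Step 1: G0=G3=1 G1=G4=0 G2=1(const) G3=G0=0 G4=(1+0>=1)=1 -> 10101
Step 2: G0=G3=0 G1=G4=1 G2=1(const) G3=G0=1 G4=(0+1>=1)=1 -> 01111
Step 3: G0=G3=1 G1=G4=1 G2=1(const) G3=G0=0 G4=(1+0>=1)=1 -> 11101

11101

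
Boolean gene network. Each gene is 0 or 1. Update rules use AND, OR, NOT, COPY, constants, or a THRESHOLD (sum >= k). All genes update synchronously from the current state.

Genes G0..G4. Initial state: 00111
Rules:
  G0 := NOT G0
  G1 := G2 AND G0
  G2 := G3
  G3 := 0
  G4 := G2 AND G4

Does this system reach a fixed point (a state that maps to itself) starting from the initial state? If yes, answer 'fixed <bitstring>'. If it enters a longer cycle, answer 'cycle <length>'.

Step 0: 00111
Step 1: G0=NOT G0=NOT 0=1 G1=G2&G0=1&0=0 G2=G3=1 G3=0(const) G4=G2&G4=1&1=1 -> 10101
Step 2: G0=NOT G0=NOT 1=0 G1=G2&G0=1&1=1 G2=G3=0 G3=0(const) G4=G2&G4=1&1=1 -> 01001
Step 3: G0=NOT G0=NOT 0=1 G1=G2&G0=0&0=0 G2=G3=0 G3=0(const) G4=G2&G4=0&1=0 -> 10000
Step 4: G0=NOT G0=NOT 1=0 G1=G2&G0=0&1=0 G2=G3=0 G3=0(const) G4=G2&G4=0&0=0 -> 00000
Step 5: G0=NOT G0=NOT 0=1 G1=G2&G0=0&0=0 G2=G3=0 G3=0(const) G4=G2&G4=0&0=0 -> 10000
Cycle of length 2 starting at step 3 -> no fixed point

Answer: cycle 2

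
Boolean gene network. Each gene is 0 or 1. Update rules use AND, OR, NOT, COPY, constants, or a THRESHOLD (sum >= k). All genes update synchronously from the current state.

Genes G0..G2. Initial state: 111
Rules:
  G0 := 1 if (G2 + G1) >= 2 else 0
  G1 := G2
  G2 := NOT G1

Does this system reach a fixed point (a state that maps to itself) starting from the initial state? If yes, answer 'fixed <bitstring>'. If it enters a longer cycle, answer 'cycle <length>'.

Step 0: 111
Step 1: G0=(1+1>=2)=1 G1=G2=1 G2=NOT G1=NOT 1=0 -> 110
Step 2: G0=(0+1>=2)=0 G1=G2=0 G2=NOT G1=NOT 1=0 -> 000
Step 3: G0=(0+0>=2)=0 G1=G2=0 G2=NOT G1=NOT 0=1 -> 001
Step 4: G0=(1+0>=2)=0 G1=G2=1 G2=NOT G1=NOT 0=1 -> 011
Step 5: G0=(1+1>=2)=1 G1=G2=1 G2=NOT G1=NOT 1=0 -> 110
Cycle of length 4 starting at step 1 -> no fixed point

Answer: cycle 4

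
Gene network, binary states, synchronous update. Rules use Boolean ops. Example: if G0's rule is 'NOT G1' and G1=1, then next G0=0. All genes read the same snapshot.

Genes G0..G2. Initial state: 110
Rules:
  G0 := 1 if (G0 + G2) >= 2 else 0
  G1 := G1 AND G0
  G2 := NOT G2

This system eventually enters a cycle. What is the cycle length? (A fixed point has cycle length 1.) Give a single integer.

Answer: 2

Derivation:
Step 0: 110
Step 1: G0=(1+0>=2)=0 G1=G1&G0=1&1=1 G2=NOT G2=NOT 0=1 -> 011
Step 2: G0=(0+1>=2)=0 G1=G1&G0=1&0=0 G2=NOT G2=NOT 1=0 -> 000
Step 3: G0=(0+0>=2)=0 G1=G1&G0=0&0=0 G2=NOT G2=NOT 0=1 -> 001
Step 4: G0=(0+1>=2)=0 G1=G1&G0=0&0=0 G2=NOT G2=NOT 1=0 -> 000
State from step 4 equals state from step 2 -> cycle length 2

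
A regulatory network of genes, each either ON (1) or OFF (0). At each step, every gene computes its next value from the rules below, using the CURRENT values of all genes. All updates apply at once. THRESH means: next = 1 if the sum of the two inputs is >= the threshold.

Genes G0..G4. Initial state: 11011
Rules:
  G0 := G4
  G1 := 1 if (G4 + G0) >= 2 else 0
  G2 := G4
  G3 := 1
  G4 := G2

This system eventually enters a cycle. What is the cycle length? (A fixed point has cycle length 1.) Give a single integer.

Answer: 2

Derivation:
Step 0: 11011
Step 1: G0=G4=1 G1=(1+1>=2)=1 G2=G4=1 G3=1(const) G4=G2=0 -> 11110
Step 2: G0=G4=0 G1=(0+1>=2)=0 G2=G4=0 G3=1(const) G4=G2=1 -> 00011
Step 3: G0=G4=1 G1=(1+0>=2)=0 G2=G4=1 G3=1(const) G4=G2=0 -> 10110
Step 4: G0=G4=0 G1=(0+1>=2)=0 G2=G4=0 G3=1(const) G4=G2=1 -> 00011
State from step 4 equals state from step 2 -> cycle length 2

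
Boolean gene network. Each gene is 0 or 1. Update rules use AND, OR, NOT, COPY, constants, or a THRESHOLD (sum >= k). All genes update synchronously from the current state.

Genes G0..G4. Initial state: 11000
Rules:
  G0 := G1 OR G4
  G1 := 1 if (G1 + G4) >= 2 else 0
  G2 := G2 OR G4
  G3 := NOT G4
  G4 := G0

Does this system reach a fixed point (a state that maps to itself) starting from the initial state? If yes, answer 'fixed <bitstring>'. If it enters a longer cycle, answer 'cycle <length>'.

Step 0: 11000
Step 1: G0=G1|G4=1|0=1 G1=(1+0>=2)=0 G2=G2|G4=0|0=0 G3=NOT G4=NOT 0=1 G4=G0=1 -> 10011
Step 2: G0=G1|G4=0|1=1 G1=(0+1>=2)=0 G2=G2|G4=0|1=1 G3=NOT G4=NOT 1=0 G4=G0=1 -> 10101
Step 3: G0=G1|G4=0|1=1 G1=(0+1>=2)=0 G2=G2|G4=1|1=1 G3=NOT G4=NOT 1=0 G4=G0=1 -> 10101
Fixed point reached at step 2: 10101

Answer: fixed 10101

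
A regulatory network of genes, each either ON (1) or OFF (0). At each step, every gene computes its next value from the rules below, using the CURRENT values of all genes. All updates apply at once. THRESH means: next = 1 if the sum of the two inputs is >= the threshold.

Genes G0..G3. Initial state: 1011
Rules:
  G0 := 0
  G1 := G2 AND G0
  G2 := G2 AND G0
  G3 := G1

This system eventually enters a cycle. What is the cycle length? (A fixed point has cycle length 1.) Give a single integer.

Step 0: 1011
Step 1: G0=0(const) G1=G2&G0=1&1=1 G2=G2&G0=1&1=1 G3=G1=0 -> 0110
Step 2: G0=0(const) G1=G2&G0=1&0=0 G2=G2&G0=1&0=0 G3=G1=1 -> 0001
Step 3: G0=0(const) G1=G2&G0=0&0=0 G2=G2&G0=0&0=0 G3=G1=0 -> 0000
Step 4: G0=0(const) G1=G2&G0=0&0=0 G2=G2&G0=0&0=0 G3=G1=0 -> 0000
State from step 4 equals state from step 3 -> cycle length 1

Answer: 1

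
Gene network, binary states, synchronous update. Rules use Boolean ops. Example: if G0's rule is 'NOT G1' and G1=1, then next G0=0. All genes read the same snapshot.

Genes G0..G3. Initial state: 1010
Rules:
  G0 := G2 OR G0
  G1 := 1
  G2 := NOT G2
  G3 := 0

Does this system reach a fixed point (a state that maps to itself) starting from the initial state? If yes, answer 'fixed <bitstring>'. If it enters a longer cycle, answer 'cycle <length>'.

Step 0: 1010
Step 1: G0=G2|G0=1|1=1 G1=1(const) G2=NOT G2=NOT 1=0 G3=0(const) -> 1100
Step 2: G0=G2|G0=0|1=1 G1=1(const) G2=NOT G2=NOT 0=1 G3=0(const) -> 1110
Step 3: G0=G2|G0=1|1=1 G1=1(const) G2=NOT G2=NOT 1=0 G3=0(const) -> 1100
Cycle of length 2 starting at step 1 -> no fixed point

Answer: cycle 2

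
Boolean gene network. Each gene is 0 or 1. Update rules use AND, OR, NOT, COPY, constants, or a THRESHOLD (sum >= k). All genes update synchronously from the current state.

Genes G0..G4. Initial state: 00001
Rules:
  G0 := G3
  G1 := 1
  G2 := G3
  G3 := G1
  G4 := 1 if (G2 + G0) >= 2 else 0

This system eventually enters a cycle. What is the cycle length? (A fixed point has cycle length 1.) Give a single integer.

Step 0: 00001
Step 1: G0=G3=0 G1=1(const) G2=G3=0 G3=G1=0 G4=(0+0>=2)=0 -> 01000
Step 2: G0=G3=0 G1=1(const) G2=G3=0 G3=G1=1 G4=(0+0>=2)=0 -> 01010
Step 3: G0=G3=1 G1=1(const) G2=G3=1 G3=G1=1 G4=(0+0>=2)=0 -> 11110
Step 4: G0=G3=1 G1=1(const) G2=G3=1 G3=G1=1 G4=(1+1>=2)=1 -> 11111
Step 5: G0=G3=1 G1=1(const) G2=G3=1 G3=G1=1 G4=(1+1>=2)=1 -> 11111
State from step 5 equals state from step 4 -> cycle length 1

Answer: 1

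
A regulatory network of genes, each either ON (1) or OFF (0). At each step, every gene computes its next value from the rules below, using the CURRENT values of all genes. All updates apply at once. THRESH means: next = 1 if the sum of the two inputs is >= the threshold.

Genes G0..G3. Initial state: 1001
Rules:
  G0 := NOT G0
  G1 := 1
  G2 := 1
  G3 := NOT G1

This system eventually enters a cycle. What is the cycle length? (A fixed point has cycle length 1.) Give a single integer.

Answer: 2

Derivation:
Step 0: 1001
Step 1: G0=NOT G0=NOT 1=0 G1=1(const) G2=1(const) G3=NOT G1=NOT 0=1 -> 0111
Step 2: G0=NOT G0=NOT 0=1 G1=1(const) G2=1(const) G3=NOT G1=NOT 1=0 -> 1110
Step 3: G0=NOT G0=NOT 1=0 G1=1(const) G2=1(const) G3=NOT G1=NOT 1=0 -> 0110
Step 4: G0=NOT G0=NOT 0=1 G1=1(const) G2=1(const) G3=NOT G1=NOT 1=0 -> 1110
State from step 4 equals state from step 2 -> cycle length 2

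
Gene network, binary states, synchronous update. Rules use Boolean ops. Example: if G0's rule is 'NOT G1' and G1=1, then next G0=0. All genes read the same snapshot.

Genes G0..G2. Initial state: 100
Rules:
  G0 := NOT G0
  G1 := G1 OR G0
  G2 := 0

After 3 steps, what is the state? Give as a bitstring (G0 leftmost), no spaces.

Step 1: G0=NOT G0=NOT 1=0 G1=G1|G0=0|1=1 G2=0(const) -> 010
Step 2: G0=NOT G0=NOT 0=1 G1=G1|G0=1|0=1 G2=0(const) -> 110
Step 3: G0=NOT G0=NOT 1=0 G1=G1|G0=1|1=1 G2=0(const) -> 010

010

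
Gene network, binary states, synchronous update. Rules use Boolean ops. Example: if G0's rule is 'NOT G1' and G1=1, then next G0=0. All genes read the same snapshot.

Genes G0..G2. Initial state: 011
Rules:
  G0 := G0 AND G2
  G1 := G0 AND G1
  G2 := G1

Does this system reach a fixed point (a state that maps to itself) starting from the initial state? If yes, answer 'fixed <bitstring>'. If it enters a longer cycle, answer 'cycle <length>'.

Answer: fixed 000

Derivation:
Step 0: 011
Step 1: G0=G0&G2=0&1=0 G1=G0&G1=0&1=0 G2=G1=1 -> 001
Step 2: G0=G0&G2=0&1=0 G1=G0&G1=0&0=0 G2=G1=0 -> 000
Step 3: G0=G0&G2=0&0=0 G1=G0&G1=0&0=0 G2=G1=0 -> 000
Fixed point reached at step 2: 000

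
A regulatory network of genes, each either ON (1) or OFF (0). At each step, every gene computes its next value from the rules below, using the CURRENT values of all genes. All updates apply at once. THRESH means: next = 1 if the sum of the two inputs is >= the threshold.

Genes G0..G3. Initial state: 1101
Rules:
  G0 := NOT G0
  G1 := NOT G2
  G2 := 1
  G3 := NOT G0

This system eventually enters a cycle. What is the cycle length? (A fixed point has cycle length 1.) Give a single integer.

Step 0: 1101
Step 1: G0=NOT G0=NOT 1=0 G1=NOT G2=NOT 0=1 G2=1(const) G3=NOT G0=NOT 1=0 -> 0110
Step 2: G0=NOT G0=NOT 0=1 G1=NOT G2=NOT 1=0 G2=1(const) G3=NOT G0=NOT 0=1 -> 1011
Step 3: G0=NOT G0=NOT 1=0 G1=NOT G2=NOT 1=0 G2=1(const) G3=NOT G0=NOT 1=0 -> 0010
Step 4: G0=NOT G0=NOT 0=1 G1=NOT G2=NOT 1=0 G2=1(const) G3=NOT G0=NOT 0=1 -> 1011
State from step 4 equals state from step 2 -> cycle length 2

Answer: 2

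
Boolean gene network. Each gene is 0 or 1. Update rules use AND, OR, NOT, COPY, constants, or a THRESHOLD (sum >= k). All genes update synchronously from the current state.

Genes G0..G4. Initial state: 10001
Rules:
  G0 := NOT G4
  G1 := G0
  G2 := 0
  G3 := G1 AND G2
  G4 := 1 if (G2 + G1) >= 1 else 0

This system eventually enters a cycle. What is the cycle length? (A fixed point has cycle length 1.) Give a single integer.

Step 0: 10001
Step 1: G0=NOT G4=NOT 1=0 G1=G0=1 G2=0(const) G3=G1&G2=0&0=0 G4=(0+0>=1)=0 -> 01000
Step 2: G0=NOT G4=NOT 0=1 G1=G0=0 G2=0(const) G3=G1&G2=1&0=0 G4=(0+1>=1)=1 -> 10001
State from step 2 equals state from step 0 -> cycle length 2

Answer: 2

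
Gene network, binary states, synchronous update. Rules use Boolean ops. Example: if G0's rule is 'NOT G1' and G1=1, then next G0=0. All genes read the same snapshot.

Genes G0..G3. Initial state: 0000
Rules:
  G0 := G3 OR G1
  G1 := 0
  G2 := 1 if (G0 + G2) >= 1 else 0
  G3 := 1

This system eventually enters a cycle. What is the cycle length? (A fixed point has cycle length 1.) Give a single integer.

Answer: 1

Derivation:
Step 0: 0000
Step 1: G0=G3|G1=0|0=0 G1=0(const) G2=(0+0>=1)=0 G3=1(const) -> 0001
Step 2: G0=G3|G1=1|0=1 G1=0(const) G2=(0+0>=1)=0 G3=1(const) -> 1001
Step 3: G0=G3|G1=1|0=1 G1=0(const) G2=(1+0>=1)=1 G3=1(const) -> 1011
Step 4: G0=G3|G1=1|0=1 G1=0(const) G2=(1+1>=1)=1 G3=1(const) -> 1011
State from step 4 equals state from step 3 -> cycle length 1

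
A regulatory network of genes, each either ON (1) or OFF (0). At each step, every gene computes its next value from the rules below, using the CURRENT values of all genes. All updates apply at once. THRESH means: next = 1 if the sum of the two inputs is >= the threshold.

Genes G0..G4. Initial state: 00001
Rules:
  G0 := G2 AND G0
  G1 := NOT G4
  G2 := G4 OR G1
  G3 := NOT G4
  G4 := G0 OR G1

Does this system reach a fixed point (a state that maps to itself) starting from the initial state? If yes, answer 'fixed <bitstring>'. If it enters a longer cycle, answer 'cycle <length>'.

Answer: cycle 4

Derivation:
Step 0: 00001
Step 1: G0=G2&G0=0&0=0 G1=NOT G4=NOT 1=0 G2=G4|G1=1|0=1 G3=NOT G4=NOT 1=0 G4=G0|G1=0|0=0 -> 00100
Step 2: G0=G2&G0=1&0=0 G1=NOT G4=NOT 0=1 G2=G4|G1=0|0=0 G3=NOT G4=NOT 0=1 G4=G0|G1=0|0=0 -> 01010
Step 3: G0=G2&G0=0&0=0 G1=NOT G4=NOT 0=1 G2=G4|G1=0|1=1 G3=NOT G4=NOT 0=1 G4=G0|G1=0|1=1 -> 01111
Step 4: G0=G2&G0=1&0=0 G1=NOT G4=NOT 1=0 G2=G4|G1=1|1=1 G3=NOT G4=NOT 1=0 G4=G0|G1=0|1=1 -> 00101
Step 5: G0=G2&G0=1&0=0 G1=NOT G4=NOT 1=0 G2=G4|G1=1|0=1 G3=NOT G4=NOT 1=0 G4=G0|G1=0|0=0 -> 00100
Cycle of length 4 starting at step 1 -> no fixed point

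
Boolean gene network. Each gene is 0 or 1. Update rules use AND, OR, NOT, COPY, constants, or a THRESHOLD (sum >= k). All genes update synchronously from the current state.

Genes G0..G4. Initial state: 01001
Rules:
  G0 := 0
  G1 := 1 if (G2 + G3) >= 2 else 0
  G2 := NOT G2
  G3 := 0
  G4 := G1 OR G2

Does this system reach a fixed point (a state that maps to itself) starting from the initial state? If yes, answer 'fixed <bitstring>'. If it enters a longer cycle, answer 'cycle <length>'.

Step 0: 01001
Step 1: G0=0(const) G1=(0+0>=2)=0 G2=NOT G2=NOT 0=1 G3=0(const) G4=G1|G2=1|0=1 -> 00101
Step 2: G0=0(const) G1=(1+0>=2)=0 G2=NOT G2=NOT 1=0 G3=0(const) G4=G1|G2=0|1=1 -> 00001
Step 3: G0=0(const) G1=(0+0>=2)=0 G2=NOT G2=NOT 0=1 G3=0(const) G4=G1|G2=0|0=0 -> 00100
Step 4: G0=0(const) G1=(1+0>=2)=0 G2=NOT G2=NOT 1=0 G3=0(const) G4=G1|G2=0|1=1 -> 00001
Cycle of length 2 starting at step 2 -> no fixed point

Answer: cycle 2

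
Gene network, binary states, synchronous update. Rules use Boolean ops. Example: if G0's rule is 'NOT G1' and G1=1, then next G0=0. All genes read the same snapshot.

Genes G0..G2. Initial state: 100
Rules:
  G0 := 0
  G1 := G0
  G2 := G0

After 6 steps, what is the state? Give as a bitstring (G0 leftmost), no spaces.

Step 1: G0=0(const) G1=G0=1 G2=G0=1 -> 011
Step 2: G0=0(const) G1=G0=0 G2=G0=0 -> 000
Step 3: G0=0(const) G1=G0=0 G2=G0=0 -> 000
Step 4: G0=0(const) G1=G0=0 G2=G0=0 -> 000
Step 5: G0=0(const) G1=G0=0 G2=G0=0 -> 000
Step 6: G0=0(const) G1=G0=0 G2=G0=0 -> 000

000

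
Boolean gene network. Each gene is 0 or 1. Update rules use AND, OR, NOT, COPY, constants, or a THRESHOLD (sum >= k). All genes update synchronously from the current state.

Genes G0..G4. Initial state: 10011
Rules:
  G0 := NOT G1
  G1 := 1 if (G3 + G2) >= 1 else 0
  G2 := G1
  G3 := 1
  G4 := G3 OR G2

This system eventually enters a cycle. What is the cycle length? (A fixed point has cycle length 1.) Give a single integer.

Step 0: 10011
Step 1: G0=NOT G1=NOT 0=1 G1=(1+0>=1)=1 G2=G1=0 G3=1(const) G4=G3|G2=1|0=1 -> 11011
Step 2: G0=NOT G1=NOT 1=0 G1=(1+0>=1)=1 G2=G1=1 G3=1(const) G4=G3|G2=1|0=1 -> 01111
Step 3: G0=NOT G1=NOT 1=0 G1=(1+1>=1)=1 G2=G1=1 G3=1(const) G4=G3|G2=1|1=1 -> 01111
State from step 3 equals state from step 2 -> cycle length 1

Answer: 1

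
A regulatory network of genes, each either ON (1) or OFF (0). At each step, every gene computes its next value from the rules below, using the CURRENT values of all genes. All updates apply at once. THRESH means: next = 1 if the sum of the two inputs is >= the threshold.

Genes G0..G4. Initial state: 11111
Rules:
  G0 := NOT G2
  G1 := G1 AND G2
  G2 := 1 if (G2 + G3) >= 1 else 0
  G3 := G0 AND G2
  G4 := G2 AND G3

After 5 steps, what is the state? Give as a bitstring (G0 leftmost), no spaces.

Step 1: G0=NOT G2=NOT 1=0 G1=G1&G2=1&1=1 G2=(1+1>=1)=1 G3=G0&G2=1&1=1 G4=G2&G3=1&1=1 -> 01111
Step 2: G0=NOT G2=NOT 1=0 G1=G1&G2=1&1=1 G2=(1+1>=1)=1 G3=G0&G2=0&1=0 G4=G2&G3=1&1=1 -> 01101
Step 3: G0=NOT G2=NOT 1=0 G1=G1&G2=1&1=1 G2=(1+0>=1)=1 G3=G0&G2=0&1=0 G4=G2&G3=1&0=0 -> 01100
Step 4: G0=NOT G2=NOT 1=0 G1=G1&G2=1&1=1 G2=(1+0>=1)=1 G3=G0&G2=0&1=0 G4=G2&G3=1&0=0 -> 01100
Step 5: G0=NOT G2=NOT 1=0 G1=G1&G2=1&1=1 G2=(1+0>=1)=1 G3=G0&G2=0&1=0 G4=G2&G3=1&0=0 -> 01100

01100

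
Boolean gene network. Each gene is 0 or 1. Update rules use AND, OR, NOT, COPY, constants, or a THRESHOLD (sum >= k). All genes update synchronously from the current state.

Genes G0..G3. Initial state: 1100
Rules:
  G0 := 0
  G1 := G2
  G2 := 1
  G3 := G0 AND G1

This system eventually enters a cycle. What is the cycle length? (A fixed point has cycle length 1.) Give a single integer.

Step 0: 1100
Step 1: G0=0(const) G1=G2=0 G2=1(const) G3=G0&G1=1&1=1 -> 0011
Step 2: G0=0(const) G1=G2=1 G2=1(const) G3=G0&G1=0&0=0 -> 0110
Step 3: G0=0(const) G1=G2=1 G2=1(const) G3=G0&G1=0&1=0 -> 0110
State from step 3 equals state from step 2 -> cycle length 1

Answer: 1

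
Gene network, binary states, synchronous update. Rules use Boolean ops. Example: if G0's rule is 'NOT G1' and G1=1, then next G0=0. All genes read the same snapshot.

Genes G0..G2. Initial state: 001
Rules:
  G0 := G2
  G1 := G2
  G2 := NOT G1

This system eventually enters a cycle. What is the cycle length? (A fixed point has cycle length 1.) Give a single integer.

Step 0: 001
Step 1: G0=G2=1 G1=G2=1 G2=NOT G1=NOT 0=1 -> 111
Step 2: G0=G2=1 G1=G2=1 G2=NOT G1=NOT 1=0 -> 110
Step 3: G0=G2=0 G1=G2=0 G2=NOT G1=NOT 1=0 -> 000
Step 4: G0=G2=0 G1=G2=0 G2=NOT G1=NOT 0=1 -> 001
State from step 4 equals state from step 0 -> cycle length 4

Answer: 4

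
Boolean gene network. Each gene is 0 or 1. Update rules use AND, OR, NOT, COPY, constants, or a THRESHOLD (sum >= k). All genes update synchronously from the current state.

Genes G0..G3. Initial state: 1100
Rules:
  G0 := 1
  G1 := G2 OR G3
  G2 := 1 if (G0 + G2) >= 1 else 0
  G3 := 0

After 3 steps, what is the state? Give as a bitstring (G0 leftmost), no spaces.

Step 1: G0=1(const) G1=G2|G3=0|0=0 G2=(1+0>=1)=1 G3=0(const) -> 1010
Step 2: G0=1(const) G1=G2|G3=1|0=1 G2=(1+1>=1)=1 G3=0(const) -> 1110
Step 3: G0=1(const) G1=G2|G3=1|0=1 G2=(1+1>=1)=1 G3=0(const) -> 1110

1110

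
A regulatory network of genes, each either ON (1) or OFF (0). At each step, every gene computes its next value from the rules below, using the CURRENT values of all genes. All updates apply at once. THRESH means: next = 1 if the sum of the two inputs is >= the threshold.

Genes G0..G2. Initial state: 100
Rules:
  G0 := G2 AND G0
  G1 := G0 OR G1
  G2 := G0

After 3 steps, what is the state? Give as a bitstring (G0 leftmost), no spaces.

Step 1: G0=G2&G0=0&1=0 G1=G0|G1=1|0=1 G2=G0=1 -> 011
Step 2: G0=G2&G0=1&0=0 G1=G0|G1=0|1=1 G2=G0=0 -> 010
Step 3: G0=G2&G0=0&0=0 G1=G0|G1=0|1=1 G2=G0=0 -> 010

010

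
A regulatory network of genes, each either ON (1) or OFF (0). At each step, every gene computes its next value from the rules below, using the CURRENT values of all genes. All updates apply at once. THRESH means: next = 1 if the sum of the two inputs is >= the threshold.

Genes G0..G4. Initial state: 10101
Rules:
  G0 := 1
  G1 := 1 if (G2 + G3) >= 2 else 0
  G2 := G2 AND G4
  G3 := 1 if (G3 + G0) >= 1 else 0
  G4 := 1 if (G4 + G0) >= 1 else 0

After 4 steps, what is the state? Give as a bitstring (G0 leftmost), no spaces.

Step 1: G0=1(const) G1=(1+0>=2)=0 G2=G2&G4=1&1=1 G3=(0+1>=1)=1 G4=(1+1>=1)=1 -> 10111
Step 2: G0=1(const) G1=(1+1>=2)=1 G2=G2&G4=1&1=1 G3=(1+1>=1)=1 G4=(1+1>=1)=1 -> 11111
Step 3: G0=1(const) G1=(1+1>=2)=1 G2=G2&G4=1&1=1 G3=(1+1>=1)=1 G4=(1+1>=1)=1 -> 11111
Step 4: G0=1(const) G1=(1+1>=2)=1 G2=G2&G4=1&1=1 G3=(1+1>=1)=1 G4=(1+1>=1)=1 -> 11111

11111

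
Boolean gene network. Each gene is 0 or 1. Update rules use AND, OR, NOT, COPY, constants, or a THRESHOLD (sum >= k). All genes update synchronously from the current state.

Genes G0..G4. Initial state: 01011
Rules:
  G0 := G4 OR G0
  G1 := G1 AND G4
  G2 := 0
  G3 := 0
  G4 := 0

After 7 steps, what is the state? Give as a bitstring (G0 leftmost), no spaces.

Step 1: G0=G4|G0=1|0=1 G1=G1&G4=1&1=1 G2=0(const) G3=0(const) G4=0(const) -> 11000
Step 2: G0=G4|G0=0|1=1 G1=G1&G4=1&0=0 G2=0(const) G3=0(const) G4=0(const) -> 10000
Step 3: G0=G4|G0=0|1=1 G1=G1&G4=0&0=0 G2=0(const) G3=0(const) G4=0(const) -> 10000
Step 4: G0=G4|G0=0|1=1 G1=G1&G4=0&0=0 G2=0(const) G3=0(const) G4=0(const) -> 10000
Step 5: G0=G4|G0=0|1=1 G1=G1&G4=0&0=0 G2=0(const) G3=0(const) G4=0(const) -> 10000
Step 6: G0=G4|G0=0|1=1 G1=G1&G4=0&0=0 G2=0(const) G3=0(const) G4=0(const) -> 10000
Step 7: G0=G4|G0=0|1=1 G1=G1&G4=0&0=0 G2=0(const) G3=0(const) G4=0(const) -> 10000

10000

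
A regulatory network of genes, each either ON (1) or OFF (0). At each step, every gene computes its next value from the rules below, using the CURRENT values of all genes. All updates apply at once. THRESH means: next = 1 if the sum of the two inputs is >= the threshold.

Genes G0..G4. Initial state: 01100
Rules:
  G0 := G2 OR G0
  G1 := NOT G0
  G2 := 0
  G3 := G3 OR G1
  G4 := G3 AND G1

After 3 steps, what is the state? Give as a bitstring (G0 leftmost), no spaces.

Step 1: G0=G2|G0=1|0=1 G1=NOT G0=NOT 0=1 G2=0(const) G3=G3|G1=0|1=1 G4=G3&G1=0&1=0 -> 11010
Step 2: G0=G2|G0=0|1=1 G1=NOT G0=NOT 1=0 G2=0(const) G3=G3|G1=1|1=1 G4=G3&G1=1&1=1 -> 10011
Step 3: G0=G2|G0=0|1=1 G1=NOT G0=NOT 1=0 G2=0(const) G3=G3|G1=1|0=1 G4=G3&G1=1&0=0 -> 10010

10010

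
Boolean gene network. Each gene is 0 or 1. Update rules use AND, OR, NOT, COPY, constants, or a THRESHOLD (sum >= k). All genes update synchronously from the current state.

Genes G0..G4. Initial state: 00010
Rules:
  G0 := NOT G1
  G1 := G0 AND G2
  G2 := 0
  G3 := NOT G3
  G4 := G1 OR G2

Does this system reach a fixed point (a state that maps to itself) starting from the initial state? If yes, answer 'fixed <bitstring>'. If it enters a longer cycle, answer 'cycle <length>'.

Step 0: 00010
Step 1: G0=NOT G1=NOT 0=1 G1=G0&G2=0&0=0 G2=0(const) G3=NOT G3=NOT 1=0 G4=G1|G2=0|0=0 -> 10000
Step 2: G0=NOT G1=NOT 0=1 G1=G0&G2=1&0=0 G2=0(const) G3=NOT G3=NOT 0=1 G4=G1|G2=0|0=0 -> 10010
Step 3: G0=NOT G1=NOT 0=1 G1=G0&G2=1&0=0 G2=0(const) G3=NOT G3=NOT 1=0 G4=G1|G2=0|0=0 -> 10000
Cycle of length 2 starting at step 1 -> no fixed point

Answer: cycle 2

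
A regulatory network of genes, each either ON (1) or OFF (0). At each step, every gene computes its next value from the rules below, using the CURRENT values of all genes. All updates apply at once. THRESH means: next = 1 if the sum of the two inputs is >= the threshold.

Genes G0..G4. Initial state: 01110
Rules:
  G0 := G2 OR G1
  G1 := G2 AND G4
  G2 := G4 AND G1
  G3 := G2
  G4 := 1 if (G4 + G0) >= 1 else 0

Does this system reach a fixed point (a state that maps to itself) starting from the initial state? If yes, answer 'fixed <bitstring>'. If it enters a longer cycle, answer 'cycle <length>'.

Step 0: 01110
Step 1: G0=G2|G1=1|1=1 G1=G2&G4=1&0=0 G2=G4&G1=0&1=0 G3=G2=1 G4=(0+0>=1)=0 -> 10010
Step 2: G0=G2|G1=0|0=0 G1=G2&G4=0&0=0 G2=G4&G1=0&0=0 G3=G2=0 G4=(0+1>=1)=1 -> 00001
Step 3: G0=G2|G1=0|0=0 G1=G2&G4=0&1=0 G2=G4&G1=1&0=0 G3=G2=0 G4=(1+0>=1)=1 -> 00001
Fixed point reached at step 2: 00001

Answer: fixed 00001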